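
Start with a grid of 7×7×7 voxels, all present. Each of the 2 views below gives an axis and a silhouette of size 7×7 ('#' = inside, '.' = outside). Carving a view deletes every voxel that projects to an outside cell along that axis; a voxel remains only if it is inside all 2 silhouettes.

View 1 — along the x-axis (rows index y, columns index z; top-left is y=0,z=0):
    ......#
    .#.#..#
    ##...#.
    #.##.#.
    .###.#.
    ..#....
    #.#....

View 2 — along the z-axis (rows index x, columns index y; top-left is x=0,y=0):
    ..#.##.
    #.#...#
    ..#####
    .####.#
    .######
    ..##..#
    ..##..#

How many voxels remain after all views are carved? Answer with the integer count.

initial block: 7^3 = 343
step 1: project along x, AND mask (18/49) → |grid| = 126
step 2: project along z, AND mask (28/49) → |grid| = 79

remaining voxels: 79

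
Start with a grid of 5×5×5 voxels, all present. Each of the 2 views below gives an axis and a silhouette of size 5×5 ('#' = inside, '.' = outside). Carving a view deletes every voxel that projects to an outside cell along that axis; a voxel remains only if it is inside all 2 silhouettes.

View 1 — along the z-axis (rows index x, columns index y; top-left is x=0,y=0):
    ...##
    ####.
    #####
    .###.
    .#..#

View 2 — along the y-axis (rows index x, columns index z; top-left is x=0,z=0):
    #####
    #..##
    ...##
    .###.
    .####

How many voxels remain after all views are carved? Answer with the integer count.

49 voxels

full grid |V| = 125
V1 z: intersect with XY mask (16 set) -- 80 left
V2 y: intersect with XZ mask (17 set) -- 49 left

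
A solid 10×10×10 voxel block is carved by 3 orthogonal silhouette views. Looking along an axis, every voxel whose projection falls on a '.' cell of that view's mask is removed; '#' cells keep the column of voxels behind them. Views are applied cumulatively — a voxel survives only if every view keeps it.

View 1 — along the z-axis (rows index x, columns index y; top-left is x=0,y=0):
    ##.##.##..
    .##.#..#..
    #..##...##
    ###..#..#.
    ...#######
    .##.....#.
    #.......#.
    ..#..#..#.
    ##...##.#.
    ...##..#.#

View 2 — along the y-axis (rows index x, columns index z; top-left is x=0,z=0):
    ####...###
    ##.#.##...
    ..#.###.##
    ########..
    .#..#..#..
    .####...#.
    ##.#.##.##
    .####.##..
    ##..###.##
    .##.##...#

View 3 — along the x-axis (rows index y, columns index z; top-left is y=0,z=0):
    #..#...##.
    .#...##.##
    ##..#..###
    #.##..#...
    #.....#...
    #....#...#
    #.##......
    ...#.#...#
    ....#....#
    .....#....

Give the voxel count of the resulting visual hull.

before carving: 1000 voxels (10×10×10)
step 1: project along z, AND mask (44/100) → |grid| = 440
step 2: project along y, AND mask (59/100) → |grid| = 255
step 3: project along x, AND mask (33/100) → |grid| = 77

voxel count = 77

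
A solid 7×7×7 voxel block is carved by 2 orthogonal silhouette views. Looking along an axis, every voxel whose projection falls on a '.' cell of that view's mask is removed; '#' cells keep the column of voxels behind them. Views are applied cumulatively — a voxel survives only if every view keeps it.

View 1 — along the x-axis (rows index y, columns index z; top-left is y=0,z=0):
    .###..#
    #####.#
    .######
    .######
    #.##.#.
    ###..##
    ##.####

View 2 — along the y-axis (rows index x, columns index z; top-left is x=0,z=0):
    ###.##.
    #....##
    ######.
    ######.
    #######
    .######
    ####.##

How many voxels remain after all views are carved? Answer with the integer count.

|visual hull| = 205

full grid |V| = 343
carve view 1 (along x, YZ-mask fill 37/49): 259 voxels remain
carve view 2 (along y, XZ-mask fill 39/49): 205 voxels remain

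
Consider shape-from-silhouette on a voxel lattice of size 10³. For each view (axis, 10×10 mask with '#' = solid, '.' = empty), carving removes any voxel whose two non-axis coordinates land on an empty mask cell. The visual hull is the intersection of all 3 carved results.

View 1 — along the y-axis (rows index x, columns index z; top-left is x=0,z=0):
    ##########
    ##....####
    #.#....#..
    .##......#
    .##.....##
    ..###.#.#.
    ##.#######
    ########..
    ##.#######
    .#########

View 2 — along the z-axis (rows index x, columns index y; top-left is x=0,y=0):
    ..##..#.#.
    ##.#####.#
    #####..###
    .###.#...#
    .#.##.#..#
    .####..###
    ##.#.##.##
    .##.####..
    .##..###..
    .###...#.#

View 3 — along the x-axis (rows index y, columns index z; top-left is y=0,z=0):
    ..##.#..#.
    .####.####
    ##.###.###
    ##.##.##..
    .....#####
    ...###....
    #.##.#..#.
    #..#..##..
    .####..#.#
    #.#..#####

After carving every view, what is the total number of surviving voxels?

initial block: 10^3 = 1000
after view 1 [y-axis, 66 of 100 cells solid] → remaining = 660
after view 2 [z-axis, 60 of 100 cells solid] → remaining = 383
after view 3 [x-axis, 56 of 100 cells solid] → remaining = 220

220 voxels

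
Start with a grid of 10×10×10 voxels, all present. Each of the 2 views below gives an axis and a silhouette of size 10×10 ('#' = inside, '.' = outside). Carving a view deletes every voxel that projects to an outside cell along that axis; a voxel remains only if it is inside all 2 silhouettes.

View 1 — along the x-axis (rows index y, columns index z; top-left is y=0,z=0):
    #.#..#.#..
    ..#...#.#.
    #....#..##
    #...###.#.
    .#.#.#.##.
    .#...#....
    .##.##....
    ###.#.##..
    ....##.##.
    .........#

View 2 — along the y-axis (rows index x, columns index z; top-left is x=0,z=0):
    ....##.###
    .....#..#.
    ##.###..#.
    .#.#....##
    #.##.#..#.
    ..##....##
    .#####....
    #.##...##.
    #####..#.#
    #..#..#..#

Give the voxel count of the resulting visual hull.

start: 10×10×10 = 1000 voxels
V1 x: intersect with YZ mask (38 set) -- 380 left
V2 y: intersect with XZ mask (47 set) -- 175 left

|visual hull| = 175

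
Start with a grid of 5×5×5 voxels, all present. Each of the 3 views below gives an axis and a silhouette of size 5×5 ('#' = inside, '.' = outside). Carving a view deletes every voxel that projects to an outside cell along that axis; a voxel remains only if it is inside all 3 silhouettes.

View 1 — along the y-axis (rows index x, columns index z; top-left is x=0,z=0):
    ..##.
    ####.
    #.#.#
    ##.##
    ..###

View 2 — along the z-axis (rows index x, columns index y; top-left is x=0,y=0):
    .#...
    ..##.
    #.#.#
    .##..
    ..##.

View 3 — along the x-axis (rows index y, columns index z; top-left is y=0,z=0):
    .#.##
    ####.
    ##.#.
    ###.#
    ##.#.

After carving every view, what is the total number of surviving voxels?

before carving: 125 voxels (5×5×5)
carve view 1 (along y, XZ-mask fill 16/25): 80 voxels remain
carve view 2 (along z, XY-mask fill 10/25): 33 voxels remain
carve view 3 (along x, YZ-mask fill 17/25): 20 voxels remain

|visual hull| = 20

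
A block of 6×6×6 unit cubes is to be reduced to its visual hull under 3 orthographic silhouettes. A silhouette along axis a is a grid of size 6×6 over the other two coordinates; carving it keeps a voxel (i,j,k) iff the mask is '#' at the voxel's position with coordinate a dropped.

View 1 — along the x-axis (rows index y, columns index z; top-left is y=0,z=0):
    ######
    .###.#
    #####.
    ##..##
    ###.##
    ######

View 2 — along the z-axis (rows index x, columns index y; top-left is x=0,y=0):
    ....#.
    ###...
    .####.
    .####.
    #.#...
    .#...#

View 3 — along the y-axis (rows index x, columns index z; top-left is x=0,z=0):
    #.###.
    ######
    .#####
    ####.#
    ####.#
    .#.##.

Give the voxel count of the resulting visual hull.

voxel count = 62

start: 6×6×6 = 216 voxels
after view 1 [x-axis, 30 of 36 cells solid] → remaining = 180
after view 2 [z-axis, 16 of 36 cells solid] → remaining = 77
after view 3 [y-axis, 28 of 36 cells solid] → remaining = 62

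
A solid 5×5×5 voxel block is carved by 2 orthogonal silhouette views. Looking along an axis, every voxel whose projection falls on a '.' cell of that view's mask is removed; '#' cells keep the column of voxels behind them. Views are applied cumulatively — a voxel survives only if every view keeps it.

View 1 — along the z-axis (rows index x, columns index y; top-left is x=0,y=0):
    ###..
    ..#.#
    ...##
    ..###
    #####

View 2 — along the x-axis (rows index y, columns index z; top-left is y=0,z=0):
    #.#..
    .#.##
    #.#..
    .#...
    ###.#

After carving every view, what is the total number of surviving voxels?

full grid |V| = 125
step 1: project along z, AND mask (15/25) → |grid| = 75
step 2: project along x, AND mask (12/25) → |grid| = 37

remaining voxels: 37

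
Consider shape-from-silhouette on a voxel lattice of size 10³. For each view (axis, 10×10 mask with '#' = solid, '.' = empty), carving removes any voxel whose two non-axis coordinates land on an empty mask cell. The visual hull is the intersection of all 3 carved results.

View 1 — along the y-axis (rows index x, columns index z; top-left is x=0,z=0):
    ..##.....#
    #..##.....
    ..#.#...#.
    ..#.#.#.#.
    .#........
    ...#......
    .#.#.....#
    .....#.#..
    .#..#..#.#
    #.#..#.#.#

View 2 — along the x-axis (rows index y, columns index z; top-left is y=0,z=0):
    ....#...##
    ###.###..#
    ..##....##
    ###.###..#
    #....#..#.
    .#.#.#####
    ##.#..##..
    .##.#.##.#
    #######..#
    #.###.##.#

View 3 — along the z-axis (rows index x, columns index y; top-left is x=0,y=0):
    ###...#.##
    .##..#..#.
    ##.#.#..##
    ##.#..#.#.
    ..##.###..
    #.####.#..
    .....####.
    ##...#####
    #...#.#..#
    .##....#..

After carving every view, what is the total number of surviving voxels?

remaining voxels: 82

start: 10×10×10 = 1000 voxels
carve view 1 (along y, XZ-mask fill 29/100): 290 voxels remain
carve view 2 (along x, YZ-mask fill 57/100): 167 voxels remain
carve view 3 (along z, XY-mask fill 50/100): 82 voxels remain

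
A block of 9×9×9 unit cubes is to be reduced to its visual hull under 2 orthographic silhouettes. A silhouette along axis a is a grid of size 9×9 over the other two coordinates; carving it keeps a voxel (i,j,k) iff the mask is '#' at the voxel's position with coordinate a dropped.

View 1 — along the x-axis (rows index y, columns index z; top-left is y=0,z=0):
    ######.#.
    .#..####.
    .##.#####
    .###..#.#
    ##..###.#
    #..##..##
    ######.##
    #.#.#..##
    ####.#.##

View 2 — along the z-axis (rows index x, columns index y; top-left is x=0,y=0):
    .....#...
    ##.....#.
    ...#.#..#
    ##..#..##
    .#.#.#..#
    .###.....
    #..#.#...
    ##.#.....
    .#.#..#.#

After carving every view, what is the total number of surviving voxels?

start: 9×9×9 = 729 voxels
  1. axis=0 (YZ plane), |mask|=55  ⇒  voxels=495
  2. axis=2 (XY plane), |mask|=29  ⇒  voxels=167

|visual hull| = 167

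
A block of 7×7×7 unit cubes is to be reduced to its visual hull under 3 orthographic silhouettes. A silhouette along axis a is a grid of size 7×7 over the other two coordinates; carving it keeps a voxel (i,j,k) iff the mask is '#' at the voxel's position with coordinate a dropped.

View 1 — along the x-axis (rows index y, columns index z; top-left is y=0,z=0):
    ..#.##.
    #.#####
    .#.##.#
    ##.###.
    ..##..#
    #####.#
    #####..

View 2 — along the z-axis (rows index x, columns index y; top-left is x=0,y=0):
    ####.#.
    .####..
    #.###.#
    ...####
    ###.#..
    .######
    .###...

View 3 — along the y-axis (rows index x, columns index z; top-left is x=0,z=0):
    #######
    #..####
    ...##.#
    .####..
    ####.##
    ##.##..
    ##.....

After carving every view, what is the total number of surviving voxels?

start: 7×7×7 = 343 voxels
carve view 1 (along x, YZ-mask fill 32/49): 224 voxels remain
carve view 2 (along z, XY-mask fill 31/49): 141 voxels remain
carve view 3 (along y, XZ-mask fill 31/49): 97 voxels remain

97 voxels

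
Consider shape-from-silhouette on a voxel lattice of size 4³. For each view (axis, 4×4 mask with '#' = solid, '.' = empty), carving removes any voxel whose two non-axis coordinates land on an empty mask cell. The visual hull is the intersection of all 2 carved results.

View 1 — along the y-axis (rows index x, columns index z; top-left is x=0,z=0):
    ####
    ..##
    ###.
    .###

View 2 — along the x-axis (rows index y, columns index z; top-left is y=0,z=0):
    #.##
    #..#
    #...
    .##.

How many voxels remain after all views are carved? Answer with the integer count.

remaining voxels: 23

before carving: 64 voxels (4×4×4)
V1 y: intersect with XZ mask (12 set) -- 48 left
V2 x: intersect with YZ mask (8 set) -- 23 left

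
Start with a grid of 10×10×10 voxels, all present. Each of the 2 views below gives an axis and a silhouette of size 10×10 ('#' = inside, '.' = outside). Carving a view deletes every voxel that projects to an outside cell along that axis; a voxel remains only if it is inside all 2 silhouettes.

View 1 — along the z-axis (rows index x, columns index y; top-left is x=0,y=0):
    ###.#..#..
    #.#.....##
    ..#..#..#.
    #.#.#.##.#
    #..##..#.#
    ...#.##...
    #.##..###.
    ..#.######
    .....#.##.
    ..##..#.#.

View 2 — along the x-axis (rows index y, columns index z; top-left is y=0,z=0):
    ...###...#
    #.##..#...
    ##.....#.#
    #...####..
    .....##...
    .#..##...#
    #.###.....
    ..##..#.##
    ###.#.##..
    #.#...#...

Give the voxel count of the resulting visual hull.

remaining voxels: 194

before carving: 1000 voxels (10×10×10)
  1. axis=2 (XY plane), |mask|=46  ⇒  voxels=460
  2. axis=0 (YZ plane), |mask|=41  ⇒  voxels=194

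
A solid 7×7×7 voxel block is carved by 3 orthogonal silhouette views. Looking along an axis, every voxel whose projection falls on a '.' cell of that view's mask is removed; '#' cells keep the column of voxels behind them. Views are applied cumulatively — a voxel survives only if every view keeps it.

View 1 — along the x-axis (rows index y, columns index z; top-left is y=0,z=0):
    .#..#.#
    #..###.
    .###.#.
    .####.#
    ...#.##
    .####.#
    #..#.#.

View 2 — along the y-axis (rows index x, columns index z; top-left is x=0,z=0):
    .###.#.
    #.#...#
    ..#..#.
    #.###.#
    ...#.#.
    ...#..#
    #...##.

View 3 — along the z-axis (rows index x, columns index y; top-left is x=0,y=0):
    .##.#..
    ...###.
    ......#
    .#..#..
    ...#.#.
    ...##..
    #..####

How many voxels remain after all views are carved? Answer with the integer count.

voxel count = 31

before carving: 343 voxels (7×7×7)
V1 x: intersect with YZ mask (27 set) -- 189 left
V2 y: intersect with XZ mask (21 set) -- 82 left
V3 z: intersect with XY mask (18 set) -- 31 left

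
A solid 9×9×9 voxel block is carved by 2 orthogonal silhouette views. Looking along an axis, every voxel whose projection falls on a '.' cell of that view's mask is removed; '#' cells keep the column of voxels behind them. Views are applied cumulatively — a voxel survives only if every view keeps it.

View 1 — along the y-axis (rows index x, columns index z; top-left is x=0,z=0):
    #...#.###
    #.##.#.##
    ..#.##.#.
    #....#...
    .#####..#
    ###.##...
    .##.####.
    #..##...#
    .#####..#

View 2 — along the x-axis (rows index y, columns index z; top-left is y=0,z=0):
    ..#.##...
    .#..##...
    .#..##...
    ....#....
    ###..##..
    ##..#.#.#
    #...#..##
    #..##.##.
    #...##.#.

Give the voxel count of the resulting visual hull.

full grid |V| = 729
V1 y: intersect with XZ mask (44 set) -- 396 left
V2 x: intersect with YZ mask (33 set) -- 176 left

remaining voxels: 176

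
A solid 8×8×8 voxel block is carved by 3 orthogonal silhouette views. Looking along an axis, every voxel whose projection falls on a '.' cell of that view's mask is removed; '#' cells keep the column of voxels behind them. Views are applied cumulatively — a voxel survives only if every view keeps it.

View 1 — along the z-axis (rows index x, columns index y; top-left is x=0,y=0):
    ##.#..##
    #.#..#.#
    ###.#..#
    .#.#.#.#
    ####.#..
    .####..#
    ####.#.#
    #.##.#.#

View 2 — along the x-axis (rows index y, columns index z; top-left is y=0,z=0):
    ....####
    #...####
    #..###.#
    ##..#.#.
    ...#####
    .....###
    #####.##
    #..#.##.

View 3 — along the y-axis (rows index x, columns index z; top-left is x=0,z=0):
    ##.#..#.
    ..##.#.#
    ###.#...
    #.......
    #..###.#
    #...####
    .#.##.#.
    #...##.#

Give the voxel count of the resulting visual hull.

start: 8×8×8 = 512 voxels
  1. axis=2 (XY plane), |mask|=39  ⇒  voxels=312
  2. axis=0 (YZ plane), |mask|=37  ⇒  voxels=168
  3. axis=1 (XZ plane), |mask|=31  ⇒  voxels=92

remaining voxels: 92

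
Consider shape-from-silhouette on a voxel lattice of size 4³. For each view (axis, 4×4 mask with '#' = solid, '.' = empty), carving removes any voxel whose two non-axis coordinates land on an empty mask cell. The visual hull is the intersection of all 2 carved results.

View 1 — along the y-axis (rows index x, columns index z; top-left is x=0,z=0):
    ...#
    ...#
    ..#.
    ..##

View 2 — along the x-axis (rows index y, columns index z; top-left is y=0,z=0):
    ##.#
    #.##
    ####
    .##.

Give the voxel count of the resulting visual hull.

remaining voxels: 15

initial block: 4^3 = 64
carve view 1 (along y, XZ-mask fill 5/16): 20 voxels remain
carve view 2 (along x, YZ-mask fill 12/16): 15 voxels remain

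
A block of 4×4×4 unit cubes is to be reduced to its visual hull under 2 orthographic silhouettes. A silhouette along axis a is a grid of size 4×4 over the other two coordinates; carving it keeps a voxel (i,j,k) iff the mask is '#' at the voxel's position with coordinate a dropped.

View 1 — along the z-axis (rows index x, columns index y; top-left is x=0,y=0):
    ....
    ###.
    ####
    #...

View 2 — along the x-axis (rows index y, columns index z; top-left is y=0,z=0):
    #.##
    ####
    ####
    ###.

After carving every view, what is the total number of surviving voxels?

initial block: 4^3 = 64
after view 1 [z-axis, 8 of 16 cells solid] → remaining = 32
after view 2 [x-axis, 14 of 16 cells solid] → remaining = 28

remaining voxels: 28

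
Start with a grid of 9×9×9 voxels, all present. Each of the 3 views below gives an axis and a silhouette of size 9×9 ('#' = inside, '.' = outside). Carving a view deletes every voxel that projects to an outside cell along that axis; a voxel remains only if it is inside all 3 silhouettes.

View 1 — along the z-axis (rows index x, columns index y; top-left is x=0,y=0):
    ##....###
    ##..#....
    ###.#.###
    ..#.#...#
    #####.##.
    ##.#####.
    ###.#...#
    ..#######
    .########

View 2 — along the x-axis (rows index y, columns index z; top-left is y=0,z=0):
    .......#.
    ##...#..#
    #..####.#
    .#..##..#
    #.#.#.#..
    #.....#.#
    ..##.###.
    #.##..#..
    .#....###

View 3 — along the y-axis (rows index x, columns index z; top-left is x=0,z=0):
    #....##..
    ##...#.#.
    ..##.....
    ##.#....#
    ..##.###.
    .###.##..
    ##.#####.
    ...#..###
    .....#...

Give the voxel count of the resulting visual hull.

remaining voxels: 88

initial block: 9^3 = 729
V1 z: intersect with XY mask (52 set) -- 468 left
V2 x: intersect with YZ mask (35 set) -- 205 left
V3 y: intersect with XZ mask (35 set) -- 88 left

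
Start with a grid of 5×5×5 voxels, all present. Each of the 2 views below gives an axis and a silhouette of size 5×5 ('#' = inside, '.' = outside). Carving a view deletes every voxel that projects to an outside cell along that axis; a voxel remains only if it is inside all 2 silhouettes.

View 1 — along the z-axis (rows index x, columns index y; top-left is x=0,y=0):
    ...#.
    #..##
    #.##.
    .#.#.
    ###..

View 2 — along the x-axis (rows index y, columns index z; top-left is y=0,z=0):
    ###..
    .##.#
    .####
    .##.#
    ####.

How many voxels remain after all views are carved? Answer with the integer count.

initial block: 5^3 = 125
after view 1 [z-axis, 12 of 25 cells solid] → remaining = 60
after view 2 [x-axis, 17 of 25 cells solid] → remaining = 39

39 voxels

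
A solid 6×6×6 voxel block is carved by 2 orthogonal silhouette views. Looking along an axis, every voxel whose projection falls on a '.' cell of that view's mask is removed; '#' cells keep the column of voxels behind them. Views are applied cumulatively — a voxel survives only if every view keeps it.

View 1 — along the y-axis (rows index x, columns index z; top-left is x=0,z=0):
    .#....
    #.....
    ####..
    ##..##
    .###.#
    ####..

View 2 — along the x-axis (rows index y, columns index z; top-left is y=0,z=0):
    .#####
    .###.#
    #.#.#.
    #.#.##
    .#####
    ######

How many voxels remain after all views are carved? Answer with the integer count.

full grid |V| = 216
V1 y: intersect with XZ mask (18 set) -- 108 left
V2 x: intersect with YZ mask (27 set) -- 77 left

remaining voxels: 77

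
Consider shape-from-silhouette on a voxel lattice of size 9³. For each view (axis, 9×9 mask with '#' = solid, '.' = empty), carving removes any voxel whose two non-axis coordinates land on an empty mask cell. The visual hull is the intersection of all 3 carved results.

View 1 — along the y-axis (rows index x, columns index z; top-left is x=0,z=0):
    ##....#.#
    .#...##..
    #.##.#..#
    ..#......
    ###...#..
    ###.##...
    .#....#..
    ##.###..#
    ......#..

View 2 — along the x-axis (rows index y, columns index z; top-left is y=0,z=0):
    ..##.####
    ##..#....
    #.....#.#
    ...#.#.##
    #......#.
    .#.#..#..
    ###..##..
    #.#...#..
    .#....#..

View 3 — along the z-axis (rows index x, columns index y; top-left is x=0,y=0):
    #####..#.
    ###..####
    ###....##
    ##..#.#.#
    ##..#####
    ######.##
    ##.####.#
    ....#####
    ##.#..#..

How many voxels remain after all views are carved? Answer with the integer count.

before carving: 729 voxels (9×9×9)
after view 1 [y-axis, 31 of 81 cells solid] → remaining = 279
after view 2 [x-axis, 31 of 81 cells solid] → remaining = 120
after view 3 [z-axis, 54 of 81 cells solid] → remaining = 80

remaining voxels: 80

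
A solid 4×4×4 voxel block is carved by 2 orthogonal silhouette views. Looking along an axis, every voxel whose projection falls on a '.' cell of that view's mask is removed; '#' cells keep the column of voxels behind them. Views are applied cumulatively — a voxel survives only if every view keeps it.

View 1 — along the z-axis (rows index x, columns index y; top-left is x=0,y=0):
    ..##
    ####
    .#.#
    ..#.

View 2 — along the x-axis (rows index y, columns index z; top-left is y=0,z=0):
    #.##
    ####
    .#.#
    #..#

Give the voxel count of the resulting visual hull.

remaining voxels: 23

initial block: 4^3 = 64
V1 z: intersect with XY mask (9 set) -- 36 left
V2 x: intersect with YZ mask (11 set) -- 23 left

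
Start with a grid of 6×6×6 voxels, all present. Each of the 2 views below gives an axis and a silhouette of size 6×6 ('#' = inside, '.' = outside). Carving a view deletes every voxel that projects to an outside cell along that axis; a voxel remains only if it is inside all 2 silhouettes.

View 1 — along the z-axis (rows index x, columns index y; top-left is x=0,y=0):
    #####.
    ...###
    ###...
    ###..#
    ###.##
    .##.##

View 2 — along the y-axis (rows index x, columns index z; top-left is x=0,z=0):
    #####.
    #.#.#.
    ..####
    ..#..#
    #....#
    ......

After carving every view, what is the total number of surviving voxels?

initial block: 6^3 = 216
V1 z: intersect with XY mask (24 set) -- 144 left
V2 y: intersect with XZ mask (16 set) -- 64 left

voxel count = 64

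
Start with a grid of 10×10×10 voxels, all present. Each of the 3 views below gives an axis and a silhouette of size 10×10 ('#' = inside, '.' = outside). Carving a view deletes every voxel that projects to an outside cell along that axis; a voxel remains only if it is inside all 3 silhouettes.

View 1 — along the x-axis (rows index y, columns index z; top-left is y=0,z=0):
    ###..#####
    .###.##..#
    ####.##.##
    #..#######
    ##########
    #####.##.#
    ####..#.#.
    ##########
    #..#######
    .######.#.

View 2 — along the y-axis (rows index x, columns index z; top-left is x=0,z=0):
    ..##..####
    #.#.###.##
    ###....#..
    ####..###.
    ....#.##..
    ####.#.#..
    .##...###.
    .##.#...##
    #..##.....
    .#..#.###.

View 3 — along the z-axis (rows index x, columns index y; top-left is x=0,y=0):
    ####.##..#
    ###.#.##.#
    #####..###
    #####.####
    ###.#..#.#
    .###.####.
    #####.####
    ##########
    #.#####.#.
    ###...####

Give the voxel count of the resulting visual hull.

initial block: 10^3 = 1000
V1 x: intersect with YZ mask (79 set) -- 790 left
V2 y: intersect with XZ mask (51 set) -- 400 left
V3 z: intersect with XY mask (77 set) -- 305 left

voxel count = 305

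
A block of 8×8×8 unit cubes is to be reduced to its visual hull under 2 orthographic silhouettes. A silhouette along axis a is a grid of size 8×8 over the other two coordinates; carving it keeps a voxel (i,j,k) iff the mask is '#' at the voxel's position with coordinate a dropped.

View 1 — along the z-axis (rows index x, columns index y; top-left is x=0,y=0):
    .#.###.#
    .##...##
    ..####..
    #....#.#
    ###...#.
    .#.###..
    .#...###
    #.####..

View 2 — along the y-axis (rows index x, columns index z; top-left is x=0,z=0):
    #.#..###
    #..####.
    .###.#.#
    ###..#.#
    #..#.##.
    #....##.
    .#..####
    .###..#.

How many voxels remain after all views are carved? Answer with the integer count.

start: 8×8×8 = 512 voxels
[1] z-view keeps 33 columns → grid now 264
[2] y-view keeps 36 columns → grid now 148

voxel count = 148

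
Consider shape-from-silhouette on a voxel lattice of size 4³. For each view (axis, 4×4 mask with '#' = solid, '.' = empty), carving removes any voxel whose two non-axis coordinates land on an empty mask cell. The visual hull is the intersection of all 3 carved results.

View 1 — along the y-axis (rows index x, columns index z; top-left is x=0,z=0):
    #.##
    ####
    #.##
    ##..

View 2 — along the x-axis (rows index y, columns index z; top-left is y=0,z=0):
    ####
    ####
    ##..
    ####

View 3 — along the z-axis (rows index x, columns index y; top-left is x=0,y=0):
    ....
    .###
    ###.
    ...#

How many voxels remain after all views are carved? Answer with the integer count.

|visual hull| = 19

full grid |V| = 64
  1. axis=1 (XZ plane), |mask|=12  ⇒  voxels=48
  2. axis=0 (YZ plane), |mask|=14  ⇒  voxels=42
  3. axis=2 (XY plane), |mask|=7  ⇒  voxels=19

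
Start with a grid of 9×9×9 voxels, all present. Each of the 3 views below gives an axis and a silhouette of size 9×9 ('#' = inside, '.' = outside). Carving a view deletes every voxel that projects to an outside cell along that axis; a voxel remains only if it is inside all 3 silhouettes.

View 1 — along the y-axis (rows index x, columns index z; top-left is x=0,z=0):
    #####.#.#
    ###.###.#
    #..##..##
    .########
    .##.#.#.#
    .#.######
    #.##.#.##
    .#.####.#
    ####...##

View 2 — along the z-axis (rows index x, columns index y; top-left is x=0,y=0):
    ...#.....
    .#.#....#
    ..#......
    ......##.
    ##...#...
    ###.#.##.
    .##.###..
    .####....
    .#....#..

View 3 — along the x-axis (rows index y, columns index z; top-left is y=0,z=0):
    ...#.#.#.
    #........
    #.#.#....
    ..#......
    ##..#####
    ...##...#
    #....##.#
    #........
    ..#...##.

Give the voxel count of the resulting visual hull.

remaining voxels: 46

full grid |V| = 729
[1] y-view keeps 57 columns → grid now 513
[2] z-view keeps 27 columns → grid now 172
[3] x-view keeps 26 columns → grid now 46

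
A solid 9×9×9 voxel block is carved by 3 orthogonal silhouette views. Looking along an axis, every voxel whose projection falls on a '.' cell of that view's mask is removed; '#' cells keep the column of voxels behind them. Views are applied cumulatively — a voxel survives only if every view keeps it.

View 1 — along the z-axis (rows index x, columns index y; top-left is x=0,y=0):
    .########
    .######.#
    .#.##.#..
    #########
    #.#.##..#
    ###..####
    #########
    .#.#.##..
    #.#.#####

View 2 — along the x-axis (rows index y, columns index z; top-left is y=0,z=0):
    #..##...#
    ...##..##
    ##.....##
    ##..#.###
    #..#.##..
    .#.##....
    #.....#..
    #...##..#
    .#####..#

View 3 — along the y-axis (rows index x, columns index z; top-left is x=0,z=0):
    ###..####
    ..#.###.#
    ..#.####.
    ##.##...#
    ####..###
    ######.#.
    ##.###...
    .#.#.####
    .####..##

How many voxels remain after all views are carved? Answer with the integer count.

voxel count = 161

initial block: 9^3 = 729
carve view 1 (along z, XY-mask fill 60/81): 540 voxels remain
carve view 2 (along x, YZ-mask fill 37/81): 242 voxels remain
carve view 3 (along y, XZ-mask fill 53/81): 161 voxels remain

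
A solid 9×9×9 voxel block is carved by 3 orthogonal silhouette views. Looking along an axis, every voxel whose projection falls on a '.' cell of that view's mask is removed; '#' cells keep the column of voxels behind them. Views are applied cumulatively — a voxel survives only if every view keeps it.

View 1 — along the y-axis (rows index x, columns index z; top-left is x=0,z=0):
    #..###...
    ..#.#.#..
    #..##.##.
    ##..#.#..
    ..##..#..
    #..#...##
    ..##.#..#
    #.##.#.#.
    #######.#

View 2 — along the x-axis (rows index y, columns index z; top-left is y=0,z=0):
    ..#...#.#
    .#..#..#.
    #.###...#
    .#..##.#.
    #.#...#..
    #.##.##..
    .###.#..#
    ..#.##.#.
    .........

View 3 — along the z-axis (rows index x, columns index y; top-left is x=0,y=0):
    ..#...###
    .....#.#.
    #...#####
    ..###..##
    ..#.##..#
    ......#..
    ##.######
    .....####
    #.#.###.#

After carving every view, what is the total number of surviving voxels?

remaining voxels: 80

initial block: 9^3 = 729
after view 1 [y-axis, 40 of 81 cells solid] → remaining = 360
after view 2 [x-axis, 32 of 81 cells solid] → remaining = 144
after view 3 [z-axis, 40 of 81 cells solid] → remaining = 80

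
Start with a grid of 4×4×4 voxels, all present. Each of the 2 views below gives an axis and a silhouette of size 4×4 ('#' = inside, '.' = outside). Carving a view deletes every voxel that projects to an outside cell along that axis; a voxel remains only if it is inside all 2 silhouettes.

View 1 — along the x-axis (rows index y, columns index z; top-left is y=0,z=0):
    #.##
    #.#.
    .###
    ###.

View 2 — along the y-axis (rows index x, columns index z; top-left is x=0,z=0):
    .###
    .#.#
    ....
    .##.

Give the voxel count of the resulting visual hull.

initial block: 4^3 = 64
  1. axis=0 (YZ plane), |mask|=11  ⇒  voxels=44
  2. axis=1 (XZ plane), |mask|=7  ⇒  voxels=18

|visual hull| = 18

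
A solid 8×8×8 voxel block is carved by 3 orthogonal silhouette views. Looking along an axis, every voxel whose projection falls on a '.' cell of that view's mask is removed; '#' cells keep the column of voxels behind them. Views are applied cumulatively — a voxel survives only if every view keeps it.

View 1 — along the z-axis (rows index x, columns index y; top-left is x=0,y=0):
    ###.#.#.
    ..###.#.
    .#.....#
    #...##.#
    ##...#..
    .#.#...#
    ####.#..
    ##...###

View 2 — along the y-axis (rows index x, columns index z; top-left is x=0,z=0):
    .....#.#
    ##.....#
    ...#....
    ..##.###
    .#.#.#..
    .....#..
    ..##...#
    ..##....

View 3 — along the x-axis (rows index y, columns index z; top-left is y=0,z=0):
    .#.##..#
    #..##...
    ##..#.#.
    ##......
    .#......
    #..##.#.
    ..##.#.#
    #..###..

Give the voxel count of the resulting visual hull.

initial block: 8^3 = 512
  1. axis=2 (XY plane), |mask|=31  ⇒  voxels=248
  2. axis=1 (XZ plane), |mask|=20  ⇒  voxels=81
  3. axis=0 (YZ plane), |mask|=26  ⇒  voxels=32

voxel count = 32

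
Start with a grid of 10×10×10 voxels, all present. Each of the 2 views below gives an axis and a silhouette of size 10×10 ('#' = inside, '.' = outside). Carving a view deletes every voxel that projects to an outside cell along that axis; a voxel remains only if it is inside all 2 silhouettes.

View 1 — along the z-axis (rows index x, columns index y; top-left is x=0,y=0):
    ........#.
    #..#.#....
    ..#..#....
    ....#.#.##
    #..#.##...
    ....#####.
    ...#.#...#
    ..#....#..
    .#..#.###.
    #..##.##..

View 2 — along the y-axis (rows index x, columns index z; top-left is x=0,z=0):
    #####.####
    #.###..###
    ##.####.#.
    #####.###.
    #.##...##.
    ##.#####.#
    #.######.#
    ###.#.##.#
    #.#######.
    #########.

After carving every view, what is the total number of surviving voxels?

full grid |V| = 1000
V1 z: intersect with XY mask (34 set) -- 340 left
V2 y: intersect with XZ mask (76 set) -- 259 left

remaining voxels: 259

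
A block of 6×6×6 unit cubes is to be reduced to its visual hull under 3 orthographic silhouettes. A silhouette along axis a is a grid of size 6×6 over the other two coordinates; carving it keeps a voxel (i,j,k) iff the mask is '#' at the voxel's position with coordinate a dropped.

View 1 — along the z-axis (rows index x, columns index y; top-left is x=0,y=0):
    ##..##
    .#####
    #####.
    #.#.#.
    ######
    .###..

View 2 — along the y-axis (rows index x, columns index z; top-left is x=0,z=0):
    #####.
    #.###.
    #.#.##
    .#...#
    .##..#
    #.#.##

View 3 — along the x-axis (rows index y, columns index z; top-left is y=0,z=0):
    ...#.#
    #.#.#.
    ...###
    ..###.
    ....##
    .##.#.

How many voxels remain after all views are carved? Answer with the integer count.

before carving: 216 voxels (6×6×6)
[1] z-view keeps 26 columns → grid now 156
[2] y-view keeps 22 columns → grid now 96
[3] x-view keeps 16 columns → grid now 46

46 voxels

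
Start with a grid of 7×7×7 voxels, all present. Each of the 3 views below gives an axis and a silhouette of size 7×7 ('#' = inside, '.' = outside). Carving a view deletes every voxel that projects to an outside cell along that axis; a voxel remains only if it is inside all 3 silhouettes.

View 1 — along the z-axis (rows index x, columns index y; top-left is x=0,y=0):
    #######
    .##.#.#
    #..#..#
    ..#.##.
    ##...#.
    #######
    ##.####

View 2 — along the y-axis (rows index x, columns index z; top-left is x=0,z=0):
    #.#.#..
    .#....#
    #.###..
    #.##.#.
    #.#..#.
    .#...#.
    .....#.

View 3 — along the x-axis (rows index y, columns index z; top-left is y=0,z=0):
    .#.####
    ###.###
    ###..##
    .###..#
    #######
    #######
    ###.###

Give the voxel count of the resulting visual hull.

initial block: 7^3 = 343
after view 1 [z-axis, 33 of 49 cells solid] → remaining = 231
after view 2 [y-axis, 19 of 49 cells solid] → remaining = 82
after view 3 [x-axis, 40 of 49 cells solid] → remaining = 67

remaining voxels: 67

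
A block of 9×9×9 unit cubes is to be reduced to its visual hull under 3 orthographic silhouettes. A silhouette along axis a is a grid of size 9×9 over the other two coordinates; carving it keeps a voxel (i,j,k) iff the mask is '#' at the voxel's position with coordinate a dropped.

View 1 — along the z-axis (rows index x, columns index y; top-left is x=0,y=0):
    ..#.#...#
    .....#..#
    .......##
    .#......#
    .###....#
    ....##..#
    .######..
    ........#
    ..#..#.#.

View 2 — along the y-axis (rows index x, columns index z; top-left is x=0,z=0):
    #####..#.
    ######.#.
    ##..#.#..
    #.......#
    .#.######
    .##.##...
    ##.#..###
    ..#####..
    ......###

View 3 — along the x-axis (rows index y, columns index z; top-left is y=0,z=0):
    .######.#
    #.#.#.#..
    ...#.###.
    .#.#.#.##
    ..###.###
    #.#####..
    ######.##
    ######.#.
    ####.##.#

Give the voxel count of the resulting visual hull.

|visual hull| = 82

full grid |V| = 729
step 1: project along z, AND mask (26/81) → |grid| = 234
step 2: project along y, AND mask (44/81) → |grid| = 134
step 3: project along x, AND mask (54/81) → |grid| = 82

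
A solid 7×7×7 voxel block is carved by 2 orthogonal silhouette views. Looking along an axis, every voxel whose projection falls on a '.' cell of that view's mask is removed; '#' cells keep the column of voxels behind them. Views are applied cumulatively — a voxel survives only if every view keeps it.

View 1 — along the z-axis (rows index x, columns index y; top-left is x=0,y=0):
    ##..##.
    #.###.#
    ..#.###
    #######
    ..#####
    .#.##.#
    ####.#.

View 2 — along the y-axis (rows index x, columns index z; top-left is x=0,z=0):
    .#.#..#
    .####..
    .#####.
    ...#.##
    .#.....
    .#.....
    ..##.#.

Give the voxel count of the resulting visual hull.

initial block: 7^3 = 343
carve view 1 (along z, XY-mask fill 34/49): 238 voxels remain
carve view 2 (along y, XZ-mask fill 20/49): 97 voxels remain

remaining voxels: 97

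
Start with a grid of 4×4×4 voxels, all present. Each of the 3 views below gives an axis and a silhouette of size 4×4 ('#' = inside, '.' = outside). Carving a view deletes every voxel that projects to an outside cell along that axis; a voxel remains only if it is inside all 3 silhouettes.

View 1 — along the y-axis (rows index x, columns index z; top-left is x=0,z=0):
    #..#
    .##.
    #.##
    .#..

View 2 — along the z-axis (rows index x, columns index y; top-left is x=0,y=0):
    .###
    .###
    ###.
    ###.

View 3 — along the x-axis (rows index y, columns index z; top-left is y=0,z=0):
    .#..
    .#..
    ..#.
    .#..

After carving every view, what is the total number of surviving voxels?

6 voxels

before carving: 64 voxels (4×4×4)
[1] y-view keeps 8 columns → grid now 32
[2] z-view keeps 12 columns → grid now 24
[3] x-view keeps 4 columns → grid now 6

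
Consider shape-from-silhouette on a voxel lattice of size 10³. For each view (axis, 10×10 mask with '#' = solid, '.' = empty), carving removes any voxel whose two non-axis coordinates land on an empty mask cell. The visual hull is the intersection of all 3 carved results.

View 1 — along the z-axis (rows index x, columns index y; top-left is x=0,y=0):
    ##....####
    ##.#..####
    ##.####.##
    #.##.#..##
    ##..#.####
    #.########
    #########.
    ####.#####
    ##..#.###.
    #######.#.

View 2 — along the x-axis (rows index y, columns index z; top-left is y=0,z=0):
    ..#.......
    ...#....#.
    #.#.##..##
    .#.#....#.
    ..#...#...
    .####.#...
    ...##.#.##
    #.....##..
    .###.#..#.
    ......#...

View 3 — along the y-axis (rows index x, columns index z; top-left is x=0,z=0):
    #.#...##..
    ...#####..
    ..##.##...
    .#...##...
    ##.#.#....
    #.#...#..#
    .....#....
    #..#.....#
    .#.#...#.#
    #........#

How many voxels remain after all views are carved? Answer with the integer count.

78 voxels

initial block: 10^3 = 1000
V1 z: intersect with XY mask (75 set) -- 750 left
V2 x: intersect with YZ mask (33 set) -- 242 left
V3 y: intersect with XZ mask (34 set) -- 78 left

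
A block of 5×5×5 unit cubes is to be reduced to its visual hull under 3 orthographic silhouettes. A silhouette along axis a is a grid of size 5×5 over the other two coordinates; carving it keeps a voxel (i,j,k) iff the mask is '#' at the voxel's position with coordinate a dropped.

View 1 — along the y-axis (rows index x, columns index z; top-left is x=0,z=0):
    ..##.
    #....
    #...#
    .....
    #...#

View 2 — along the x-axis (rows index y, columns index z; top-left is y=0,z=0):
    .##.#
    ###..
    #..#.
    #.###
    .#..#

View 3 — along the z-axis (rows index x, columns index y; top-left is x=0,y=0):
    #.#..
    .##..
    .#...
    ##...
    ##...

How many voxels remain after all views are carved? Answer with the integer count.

initial block: 5^3 = 125
step 1: project along y, AND mask (7/25) → |grid| = 35
step 2: project along x, AND mask (14/25) → |grid| = 20
step 3: project along z, AND mask (9/25) → |grid| = 7

7 voxels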